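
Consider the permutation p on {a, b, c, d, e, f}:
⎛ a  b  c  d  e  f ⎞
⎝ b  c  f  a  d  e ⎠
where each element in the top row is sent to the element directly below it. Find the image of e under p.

d

The entry below e in the array is d, so p(e) = d.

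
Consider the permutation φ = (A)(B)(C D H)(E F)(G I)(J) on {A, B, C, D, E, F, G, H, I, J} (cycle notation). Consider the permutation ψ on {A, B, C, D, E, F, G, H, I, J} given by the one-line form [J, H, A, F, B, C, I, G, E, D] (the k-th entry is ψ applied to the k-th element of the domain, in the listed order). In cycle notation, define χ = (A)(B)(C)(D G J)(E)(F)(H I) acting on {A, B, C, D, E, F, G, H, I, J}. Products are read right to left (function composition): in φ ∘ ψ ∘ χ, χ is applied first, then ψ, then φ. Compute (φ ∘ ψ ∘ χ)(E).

B

(φ ∘ ψ ∘ χ)(E) = φ(ψ(χ(E))). χ(E) = E, then ψ(E) = B, then φ(B) = B, so the result is B.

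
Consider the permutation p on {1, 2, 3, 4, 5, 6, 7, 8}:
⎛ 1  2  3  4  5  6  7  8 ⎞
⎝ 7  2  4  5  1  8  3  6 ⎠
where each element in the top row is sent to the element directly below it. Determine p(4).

The entry below 4 in the array is 5, so p(4) = 5.

5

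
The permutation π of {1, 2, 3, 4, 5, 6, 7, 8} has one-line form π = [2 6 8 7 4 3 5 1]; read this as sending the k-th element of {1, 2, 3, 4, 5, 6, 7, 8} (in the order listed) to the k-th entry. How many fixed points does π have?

0

No element satisfies π(x) = x, so there are 0 fixed points.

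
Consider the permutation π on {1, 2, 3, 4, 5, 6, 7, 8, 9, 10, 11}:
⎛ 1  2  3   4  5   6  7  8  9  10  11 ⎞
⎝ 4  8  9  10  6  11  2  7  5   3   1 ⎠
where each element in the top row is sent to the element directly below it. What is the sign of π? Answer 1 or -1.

In disjoint-cycle form the cycle lengths are 8, 3.
A cycle is odd iff its length is even; π has 1 even-length cycle, so sgn(π) = (−1)^1 and π is odd.

-1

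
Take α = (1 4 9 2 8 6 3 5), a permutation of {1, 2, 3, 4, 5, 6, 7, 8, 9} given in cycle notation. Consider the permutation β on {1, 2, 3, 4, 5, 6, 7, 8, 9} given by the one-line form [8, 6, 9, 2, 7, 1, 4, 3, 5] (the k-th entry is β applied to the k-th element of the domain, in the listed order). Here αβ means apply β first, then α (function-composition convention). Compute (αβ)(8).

First apply β: β(8) = 3, then α(3) = 5. Thus (αβ)(8) = 5.

5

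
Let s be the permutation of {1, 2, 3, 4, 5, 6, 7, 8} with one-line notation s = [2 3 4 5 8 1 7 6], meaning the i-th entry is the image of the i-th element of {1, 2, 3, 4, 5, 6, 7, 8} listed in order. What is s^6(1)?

Tracing 1 → 2 → … returns to 1 after 7 steps, so 1 lies in a 7-cycle (1 2 3 4 5 8 6).
Stepping 6 places around the cycle: 1 → 2 → 3 → 4 → 5 → 8 → 6.

6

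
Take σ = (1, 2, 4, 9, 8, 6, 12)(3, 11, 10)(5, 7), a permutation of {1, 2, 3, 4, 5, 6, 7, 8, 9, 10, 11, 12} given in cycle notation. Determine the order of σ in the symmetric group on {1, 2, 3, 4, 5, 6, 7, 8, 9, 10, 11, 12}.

42

The cycle type of σ is (7, 3, 2).
Since disjoint cycles commute, ord(σ) = lcm(7, 3, 2) = 42.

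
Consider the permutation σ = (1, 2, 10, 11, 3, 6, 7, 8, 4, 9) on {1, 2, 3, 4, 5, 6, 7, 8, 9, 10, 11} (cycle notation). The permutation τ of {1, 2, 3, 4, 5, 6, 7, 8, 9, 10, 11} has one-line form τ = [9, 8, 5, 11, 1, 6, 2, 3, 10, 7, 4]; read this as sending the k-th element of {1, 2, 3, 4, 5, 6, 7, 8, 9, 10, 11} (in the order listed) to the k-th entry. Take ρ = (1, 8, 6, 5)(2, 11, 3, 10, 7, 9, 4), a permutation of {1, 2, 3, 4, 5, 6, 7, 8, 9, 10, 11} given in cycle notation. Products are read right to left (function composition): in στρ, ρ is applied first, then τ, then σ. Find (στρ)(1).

Apply the permutations in order: ρ(1) = 8, then τ(8) = 3, then σ(3) = 6. So (στρ)(1) = 6.

6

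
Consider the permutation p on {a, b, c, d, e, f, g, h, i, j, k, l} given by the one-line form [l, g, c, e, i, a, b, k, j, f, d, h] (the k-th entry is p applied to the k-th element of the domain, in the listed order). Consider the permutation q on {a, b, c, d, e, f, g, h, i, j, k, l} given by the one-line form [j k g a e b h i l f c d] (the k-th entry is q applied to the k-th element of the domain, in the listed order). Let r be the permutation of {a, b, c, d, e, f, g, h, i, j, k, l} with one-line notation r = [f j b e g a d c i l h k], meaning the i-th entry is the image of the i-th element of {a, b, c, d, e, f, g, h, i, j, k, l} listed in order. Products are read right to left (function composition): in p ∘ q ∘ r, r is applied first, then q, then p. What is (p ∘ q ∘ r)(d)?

Chase d: r(d) = e; q(e) = e; p(e) = i. Hence (p ∘ q ∘ r)(d) = i.

i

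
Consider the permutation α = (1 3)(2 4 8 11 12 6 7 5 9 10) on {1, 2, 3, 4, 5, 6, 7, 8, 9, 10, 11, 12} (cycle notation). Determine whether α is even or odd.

The cycle lengths are 10, 2.
A cycle of length ℓ contributes ℓ−1 transpositions, so α is a product of 9 + 1 = 10 transpositions — even.

even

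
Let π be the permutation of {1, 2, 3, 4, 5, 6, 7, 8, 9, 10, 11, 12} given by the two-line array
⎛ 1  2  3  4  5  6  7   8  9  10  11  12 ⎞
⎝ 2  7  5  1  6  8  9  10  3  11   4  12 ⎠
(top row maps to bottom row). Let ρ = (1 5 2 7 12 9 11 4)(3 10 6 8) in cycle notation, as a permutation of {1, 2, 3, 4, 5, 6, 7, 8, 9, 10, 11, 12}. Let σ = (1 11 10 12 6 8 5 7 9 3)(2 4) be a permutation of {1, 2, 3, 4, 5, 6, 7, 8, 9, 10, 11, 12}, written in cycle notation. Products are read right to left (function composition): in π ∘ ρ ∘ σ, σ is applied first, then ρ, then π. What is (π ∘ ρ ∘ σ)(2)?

2

Chase 2: σ(2) = 4; ρ(4) = 1; π(1) = 2. Hence (π ∘ ρ ∘ σ)(2) = 2.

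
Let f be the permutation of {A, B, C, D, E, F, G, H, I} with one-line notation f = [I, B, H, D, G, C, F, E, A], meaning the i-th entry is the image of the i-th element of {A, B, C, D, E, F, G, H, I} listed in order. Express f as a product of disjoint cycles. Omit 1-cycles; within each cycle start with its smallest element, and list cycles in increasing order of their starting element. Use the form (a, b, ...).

(A, I)(C, H, E, G, F)

From A: A → I → A, closing the cycle (A, I).
Repeating from the next unused element and collecting all non-trivial cycles gives (A, I)(C, H, E, G, F).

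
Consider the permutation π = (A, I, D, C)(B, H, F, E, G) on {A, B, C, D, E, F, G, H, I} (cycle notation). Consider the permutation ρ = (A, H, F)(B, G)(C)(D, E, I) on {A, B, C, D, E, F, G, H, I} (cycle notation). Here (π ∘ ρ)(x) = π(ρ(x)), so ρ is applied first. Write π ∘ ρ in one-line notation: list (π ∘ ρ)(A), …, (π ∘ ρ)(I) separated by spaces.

(π ∘ ρ)(x) = π(ρ(x)). Computing each image: π(ρ(A)) = π(H) = F, π(ρ(B)) = π(G) = B, π(ρ(C)) = π(C) = A, π(ρ(D)) = π(E) = G, π(ρ(E)) = π(I) = D, π(ρ(F)) = π(A) = I, π(ρ(G)) = π(B) = H, π(ρ(H)) = π(F) = E, π(ρ(I)) = π(D) = C.
Hence π ∘ ρ = [F B A G D I H E C].

F B A G D I H E C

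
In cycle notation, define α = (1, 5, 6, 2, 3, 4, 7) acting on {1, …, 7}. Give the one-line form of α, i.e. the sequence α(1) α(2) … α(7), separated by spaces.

Image by image: 1→5, 2→3, 3→4, 4→7, 5→6, 6→2, 7→1.
Listing these in domain order gives 5 3 4 7 6 2 1.

5 3 4 7 6 2 1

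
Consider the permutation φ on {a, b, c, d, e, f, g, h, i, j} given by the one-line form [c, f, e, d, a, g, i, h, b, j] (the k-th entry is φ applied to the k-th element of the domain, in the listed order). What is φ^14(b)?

g

Tracing b → f → … returns to b after 4 steps, so b lies in a 4-cycle (b f g i).
On a 4-cycle, φ^4 is the identity, so φ^14 = φ^2 there (14 ≡ 2 mod 4).
Advancing 2 steps from b: b → f → g.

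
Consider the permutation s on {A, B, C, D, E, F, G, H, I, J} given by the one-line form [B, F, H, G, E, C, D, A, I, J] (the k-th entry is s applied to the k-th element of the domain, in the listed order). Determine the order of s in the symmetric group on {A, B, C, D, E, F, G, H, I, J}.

The disjoint-cycle form of s has cycle lengths 5, 2, 1, 1, 1.
Since disjoint cycles commute, ord(s) = lcm(5, 2) = 10.

10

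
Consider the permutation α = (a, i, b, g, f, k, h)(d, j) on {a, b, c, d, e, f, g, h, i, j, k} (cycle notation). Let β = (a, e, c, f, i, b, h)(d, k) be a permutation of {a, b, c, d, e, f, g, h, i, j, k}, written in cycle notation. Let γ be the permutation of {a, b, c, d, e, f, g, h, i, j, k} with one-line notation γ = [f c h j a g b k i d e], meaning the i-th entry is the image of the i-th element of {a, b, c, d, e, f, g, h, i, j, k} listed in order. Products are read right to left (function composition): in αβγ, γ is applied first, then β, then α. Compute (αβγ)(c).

(αβγ)(c) = α(β(γ(c))). γ(c) = h, then β(h) = a, then α(a) = i, so the result is i.

i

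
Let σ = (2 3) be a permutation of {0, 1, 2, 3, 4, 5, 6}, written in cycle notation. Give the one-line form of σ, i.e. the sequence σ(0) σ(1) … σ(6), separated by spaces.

Image by image: 0↦0, 1↦1, 2↦3, 3↦2, 4↦4, 5↦5, 6↦6.
So the one-line form is 0 1 3 2 4 5 6.

0 1 3 2 4 5 6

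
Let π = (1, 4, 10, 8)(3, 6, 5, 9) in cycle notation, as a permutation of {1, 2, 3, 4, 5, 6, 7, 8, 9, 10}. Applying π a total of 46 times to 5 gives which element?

3

5 lies in the 4-cycle (3, 6, 5, 9).
Powers repeat with period 4 on this cycle, and 46 mod 4 = 2, so π^46(5) = π^2(5).
Stepping 2 places around the cycle: 5 → 9 → 3.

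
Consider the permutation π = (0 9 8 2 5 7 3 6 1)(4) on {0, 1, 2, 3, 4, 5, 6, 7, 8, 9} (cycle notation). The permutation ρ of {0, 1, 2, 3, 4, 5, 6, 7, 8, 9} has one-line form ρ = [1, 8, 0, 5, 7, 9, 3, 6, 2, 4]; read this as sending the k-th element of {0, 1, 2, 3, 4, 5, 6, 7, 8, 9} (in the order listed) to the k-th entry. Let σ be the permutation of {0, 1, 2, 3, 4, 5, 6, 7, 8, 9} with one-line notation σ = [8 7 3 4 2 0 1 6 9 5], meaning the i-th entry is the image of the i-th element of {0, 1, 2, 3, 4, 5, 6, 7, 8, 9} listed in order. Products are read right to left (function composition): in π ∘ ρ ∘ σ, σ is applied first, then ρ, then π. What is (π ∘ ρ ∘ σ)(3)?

Apply the permutations in order: σ(3) = 4, then ρ(4) = 7, then π(7) = 3. So (π ∘ ρ ∘ σ)(3) = 3.

3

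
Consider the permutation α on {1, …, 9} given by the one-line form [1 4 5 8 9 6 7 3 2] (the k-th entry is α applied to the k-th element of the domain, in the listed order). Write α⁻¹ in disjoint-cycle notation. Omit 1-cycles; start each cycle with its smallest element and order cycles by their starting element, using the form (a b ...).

(2 9 5 3 8 4)

First write α in disjoint cycles: (2 4 8 3 5 9).
Reversing each cycle (and rotating so the smallest element leads) gives α⁻¹ = (2 9 5 3 8 4).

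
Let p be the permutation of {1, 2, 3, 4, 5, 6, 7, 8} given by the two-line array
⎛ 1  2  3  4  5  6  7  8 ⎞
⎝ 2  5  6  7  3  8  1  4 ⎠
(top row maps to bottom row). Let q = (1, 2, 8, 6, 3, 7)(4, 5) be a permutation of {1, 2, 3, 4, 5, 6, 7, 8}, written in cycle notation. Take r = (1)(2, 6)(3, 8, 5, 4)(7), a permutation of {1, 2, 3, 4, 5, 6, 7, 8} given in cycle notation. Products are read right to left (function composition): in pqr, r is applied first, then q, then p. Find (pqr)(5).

Chase 5: r(5) = 4; q(4) = 5; p(5) = 3. Hence (pqr)(5) = 3.

3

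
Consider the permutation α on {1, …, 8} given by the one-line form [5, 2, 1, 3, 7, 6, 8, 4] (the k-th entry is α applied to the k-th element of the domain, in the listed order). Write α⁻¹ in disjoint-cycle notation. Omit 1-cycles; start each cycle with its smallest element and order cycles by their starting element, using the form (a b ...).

The cycle decomposition of α is (1 5 7 8 4 3).
Reversing each cycle (and rotating so the smallest element leads) gives α⁻¹ = (1 3 4 8 7 5).

(1 3 4 8 7 5)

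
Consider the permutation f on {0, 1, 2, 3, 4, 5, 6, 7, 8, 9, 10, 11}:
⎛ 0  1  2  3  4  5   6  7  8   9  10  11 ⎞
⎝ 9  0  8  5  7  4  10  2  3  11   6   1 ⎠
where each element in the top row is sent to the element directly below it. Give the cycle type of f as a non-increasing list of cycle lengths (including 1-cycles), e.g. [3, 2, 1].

The disjoint cycles are (0 9 11 1)(2 8 3 5 4 7)(6 10), with lengths 6, 4, 2 in non-increasing order.

[6, 4, 2]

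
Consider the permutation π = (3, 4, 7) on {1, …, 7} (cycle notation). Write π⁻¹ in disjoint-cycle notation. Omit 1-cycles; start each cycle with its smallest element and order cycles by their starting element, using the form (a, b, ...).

If π sends a → b within a cycle, π⁻¹ sends b → a; equivalently, reverse each cycle.
Reversing each cycle of π and rotating so the smallest element leads gives (3, 7, 4).

(3, 7, 4)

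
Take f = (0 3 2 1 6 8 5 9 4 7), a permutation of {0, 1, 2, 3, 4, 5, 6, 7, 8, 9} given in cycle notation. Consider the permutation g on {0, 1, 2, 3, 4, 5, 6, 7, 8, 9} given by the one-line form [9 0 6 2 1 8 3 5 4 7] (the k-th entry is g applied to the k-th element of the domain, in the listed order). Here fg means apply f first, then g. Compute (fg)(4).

First apply f: f(4) = 7, then g(7) = 5. Thus (fg)(4) = 5.

5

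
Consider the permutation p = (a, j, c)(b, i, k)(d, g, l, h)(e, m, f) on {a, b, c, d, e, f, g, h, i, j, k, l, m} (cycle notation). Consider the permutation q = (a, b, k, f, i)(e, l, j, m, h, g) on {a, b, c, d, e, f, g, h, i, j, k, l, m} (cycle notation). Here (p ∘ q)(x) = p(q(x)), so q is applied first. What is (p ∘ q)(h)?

q(h) = g, then p(g) = l; composing gives (p ∘ q)(h) = l.

l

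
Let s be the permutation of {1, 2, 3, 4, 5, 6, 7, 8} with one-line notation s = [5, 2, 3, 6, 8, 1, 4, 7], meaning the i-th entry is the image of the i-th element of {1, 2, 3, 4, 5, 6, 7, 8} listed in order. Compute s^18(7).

7

Tracing 7 → 4 → … returns to 7 after 6 steps, so 7 lies in a 6-cycle (1, 5, 8, 7, 4, 6).
On a 6-cycle, s^6 is the identity, so s^18 = s^0 there (18 ≡ 0 mod 6).
So s^18(7) = 7.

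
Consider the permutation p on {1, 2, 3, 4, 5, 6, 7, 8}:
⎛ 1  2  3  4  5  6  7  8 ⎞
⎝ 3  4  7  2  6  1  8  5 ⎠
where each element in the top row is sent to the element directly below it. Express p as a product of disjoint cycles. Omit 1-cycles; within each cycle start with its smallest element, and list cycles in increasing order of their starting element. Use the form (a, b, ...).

(1, 3, 7, 8, 5, 6)(2, 4)

Iterating p from 1 gives 1 → 3 → 7 → 8 → 5 → 6 → 1; that is the 6-cycle (1, 3, 7, 8, 5, 6).
Repeating from the next unused element and collecting all non-trivial cycles gives (1, 3, 7, 8, 5, 6)(2, 4).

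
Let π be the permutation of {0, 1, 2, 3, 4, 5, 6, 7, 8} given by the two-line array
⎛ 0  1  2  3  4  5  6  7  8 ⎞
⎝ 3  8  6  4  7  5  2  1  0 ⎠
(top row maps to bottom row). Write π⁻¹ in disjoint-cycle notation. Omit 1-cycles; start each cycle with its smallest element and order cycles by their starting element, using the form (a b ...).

The cycle decomposition of π is (0 3 4 7 1 8)(2 6).
The inverse reverses every cycle; in canonical form, π⁻¹ = (0 8 1 7 4 3)(2 6).

(0 8 1 7 4 3)(2 6)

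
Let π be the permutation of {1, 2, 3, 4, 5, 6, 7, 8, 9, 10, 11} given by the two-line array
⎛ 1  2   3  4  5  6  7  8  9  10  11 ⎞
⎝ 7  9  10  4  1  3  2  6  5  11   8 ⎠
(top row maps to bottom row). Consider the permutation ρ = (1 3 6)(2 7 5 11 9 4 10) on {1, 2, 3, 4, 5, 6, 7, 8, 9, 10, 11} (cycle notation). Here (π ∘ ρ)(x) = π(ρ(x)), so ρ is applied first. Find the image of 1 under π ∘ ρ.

10

ρ(1) = 3, then π(3) = 10; composing gives (π ∘ ρ)(1) = 10.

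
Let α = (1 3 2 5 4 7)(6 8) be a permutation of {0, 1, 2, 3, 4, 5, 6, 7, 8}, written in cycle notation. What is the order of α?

The cycle type of α is (6, 2, 1).
The order of α is the least common multiple of its cycle lengths: lcm(6, 2) = 6.

6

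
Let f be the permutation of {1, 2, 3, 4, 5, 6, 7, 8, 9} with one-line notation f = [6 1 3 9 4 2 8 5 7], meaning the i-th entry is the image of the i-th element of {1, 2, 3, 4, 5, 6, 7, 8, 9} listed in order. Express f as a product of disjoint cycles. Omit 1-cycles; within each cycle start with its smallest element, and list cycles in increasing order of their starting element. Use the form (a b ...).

From 1: 1 → 6 → 2 → 1, closing the cycle (1 6 2).
Repeating from the next unused element and collecting all non-trivial cycles gives (1 6 2)(4 9 7 8 5).

(1 6 2)(4 9 7 8 5)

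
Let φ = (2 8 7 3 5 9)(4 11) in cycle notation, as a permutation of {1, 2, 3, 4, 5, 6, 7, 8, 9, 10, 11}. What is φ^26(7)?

5

7 lies in the 6-cycle (2 8 7 3 5 9).
Powers repeat with period 6 on this cycle, and 26 mod 6 = 2, so φ^26(7) = φ^2(7).
Advancing 2 steps from 7: 7 → 3 → 5.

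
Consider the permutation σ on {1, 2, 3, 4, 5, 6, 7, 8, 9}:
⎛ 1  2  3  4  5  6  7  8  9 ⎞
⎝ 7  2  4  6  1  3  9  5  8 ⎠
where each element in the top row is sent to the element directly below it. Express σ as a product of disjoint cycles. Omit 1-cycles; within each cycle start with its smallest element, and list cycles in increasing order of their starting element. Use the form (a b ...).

(1 7 9 8 5)(3 4 6)

Iterating σ from 1 gives 1 → 7 → 9 → 8 → 5 → 1; that is the 5-cycle (1 7 9 8 5).
Continuing from each remaining unvisited element yields (1 7 9 8 5)(3 4 6).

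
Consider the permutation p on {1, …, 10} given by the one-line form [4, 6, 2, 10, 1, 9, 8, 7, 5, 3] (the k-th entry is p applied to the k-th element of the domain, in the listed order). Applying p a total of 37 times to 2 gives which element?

4

Tracing 2 → 6 → … returns to 2 after 8 steps, so 2 lies in an 8-cycle (1 4 10 3 2 6 9 5).
Since the cycle has length 8, p^37 acts on it the same as p^5 (37 mod 8 = 5).
Stepping 5 places around the cycle: 2 → 6 → 9 → 5 → 1 → 4.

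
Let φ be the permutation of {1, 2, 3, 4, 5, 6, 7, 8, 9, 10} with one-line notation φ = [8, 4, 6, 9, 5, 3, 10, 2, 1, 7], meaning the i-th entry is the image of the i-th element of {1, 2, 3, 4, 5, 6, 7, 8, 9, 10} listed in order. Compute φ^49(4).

2

Tracing 4 → 9 → … returns to 4 after 5 steps, so 4 lies in a 5-cycle (1 8 2 4 9).
Powers repeat with period 5 on this cycle, and 49 mod 5 = 4, so φ^49(4) = φ^4(4).
Advancing 4 steps from 4: 4 → 9 → 1 → 8 → 2.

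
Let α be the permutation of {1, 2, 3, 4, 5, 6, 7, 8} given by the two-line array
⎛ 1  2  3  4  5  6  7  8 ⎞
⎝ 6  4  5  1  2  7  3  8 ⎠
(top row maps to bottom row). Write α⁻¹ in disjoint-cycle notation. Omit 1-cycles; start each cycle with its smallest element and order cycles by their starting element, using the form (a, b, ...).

(1, 4, 2, 5, 3, 7, 6)

First write α in disjoint cycles: (1, 6, 7, 3, 5, 2, 4).
Reversing each cycle (and rotating so the smallest element leads) gives α⁻¹ = (1, 4, 2, 5, 3, 7, 6).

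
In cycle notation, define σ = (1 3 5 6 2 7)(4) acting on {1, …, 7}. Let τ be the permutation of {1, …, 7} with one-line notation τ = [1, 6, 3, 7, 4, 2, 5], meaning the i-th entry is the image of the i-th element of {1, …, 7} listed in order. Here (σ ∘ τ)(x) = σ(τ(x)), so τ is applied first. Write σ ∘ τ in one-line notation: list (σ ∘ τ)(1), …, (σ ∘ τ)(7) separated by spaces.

Chase each element through τ then σ: 1 → 1 → 3; 2 → 6 → 2; 3 → 3 → 5; 4 → 7 → 1; 5 → 4 → 4; 6 → 2 → 7; 7 → 5 → 6.
Collecting the images, σ ∘ τ = [3 2 5 1 4 7 6].

3 2 5 1 4 7 6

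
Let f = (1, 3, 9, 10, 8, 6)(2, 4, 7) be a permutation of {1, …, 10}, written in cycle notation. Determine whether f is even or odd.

The cycle lengths are 6, 3, 1.
A cycle of length ℓ contributes ℓ−1 transpositions, so f is a product of 5 + 2 = 7 transpositions — odd.

odd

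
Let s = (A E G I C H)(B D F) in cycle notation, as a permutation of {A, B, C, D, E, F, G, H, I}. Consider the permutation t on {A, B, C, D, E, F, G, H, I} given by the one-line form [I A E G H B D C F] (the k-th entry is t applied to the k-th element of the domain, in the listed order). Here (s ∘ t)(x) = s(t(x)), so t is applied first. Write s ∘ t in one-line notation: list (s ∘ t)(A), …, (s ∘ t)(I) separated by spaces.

Chase each element through t then s: A → I → C; B → A → E; C → E → G; D → G → I; E → H → A; F → B → D; G → D → F; H → C → H; I → F → B.
So s ∘ t in one-line form is C E G I A D F H B.

C E G I A D F H B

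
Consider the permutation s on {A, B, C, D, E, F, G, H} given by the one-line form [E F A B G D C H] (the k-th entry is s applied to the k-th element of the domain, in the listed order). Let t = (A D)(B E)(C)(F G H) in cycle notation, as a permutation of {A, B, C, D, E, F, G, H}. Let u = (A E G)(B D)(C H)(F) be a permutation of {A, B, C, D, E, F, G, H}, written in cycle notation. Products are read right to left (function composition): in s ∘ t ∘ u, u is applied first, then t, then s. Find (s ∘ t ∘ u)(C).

Apply the permutations in order: u(C) = H, then t(H) = F, then s(F) = D. So (s ∘ t ∘ u)(C) = D.

D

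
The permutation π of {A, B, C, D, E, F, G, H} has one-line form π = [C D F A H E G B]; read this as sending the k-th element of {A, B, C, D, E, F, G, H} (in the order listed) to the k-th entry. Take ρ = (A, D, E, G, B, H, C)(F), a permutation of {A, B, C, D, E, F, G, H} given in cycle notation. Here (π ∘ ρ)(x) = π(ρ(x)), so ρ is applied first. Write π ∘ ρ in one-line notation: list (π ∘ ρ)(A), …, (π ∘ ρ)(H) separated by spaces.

A B C H G E D F

(π ∘ ρ)(x) = π(ρ(x)). Computing each image: π(ρ(A)) = π(D) = A, π(ρ(B)) = π(H) = B, π(ρ(C)) = π(A) = C, π(ρ(D)) = π(E) = H, π(ρ(E)) = π(G) = G, π(ρ(F)) = π(F) = E, π(ρ(G)) = π(B) = D, π(ρ(H)) = π(C) = F.
Hence π ∘ ρ = [A B C H G E D F].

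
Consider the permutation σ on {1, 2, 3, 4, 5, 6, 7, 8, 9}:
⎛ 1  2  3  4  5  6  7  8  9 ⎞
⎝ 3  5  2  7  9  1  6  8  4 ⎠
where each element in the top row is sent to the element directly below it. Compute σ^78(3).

6

Tracing 3 → 2 → … returns to 3 after 8 steps, so 3 lies in an 8-cycle (1, 3, 2, 5, 9, 4, 7, 6).
Powers repeat with period 8 on this cycle, and 78 mod 8 = 6, so σ^78(3) = σ^6(3).
Stepping 6 places around the cycle: 3 → 2 → 5 → 9 → 4 → 7 → 6.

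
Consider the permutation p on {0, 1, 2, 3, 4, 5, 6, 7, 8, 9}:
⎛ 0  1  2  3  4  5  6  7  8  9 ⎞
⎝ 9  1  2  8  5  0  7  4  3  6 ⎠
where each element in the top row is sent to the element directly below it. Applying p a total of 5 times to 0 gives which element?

5

Tracing 0 → 9 → … returns to 0 after 6 steps, so 0 lies in a 6-cycle (0 9 6 7 4 5).
Stepping 5 places around the cycle: 0 → 9 → 6 → 7 → 4 → 5.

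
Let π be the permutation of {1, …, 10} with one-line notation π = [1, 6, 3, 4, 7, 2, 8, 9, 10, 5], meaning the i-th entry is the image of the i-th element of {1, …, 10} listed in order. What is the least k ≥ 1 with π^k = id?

Decomposing into disjoint cycles gives cycle lengths 5, 2, 1, 1, 1.
The order of π is the least common multiple of its cycle lengths: lcm(5, 2) = 10.

10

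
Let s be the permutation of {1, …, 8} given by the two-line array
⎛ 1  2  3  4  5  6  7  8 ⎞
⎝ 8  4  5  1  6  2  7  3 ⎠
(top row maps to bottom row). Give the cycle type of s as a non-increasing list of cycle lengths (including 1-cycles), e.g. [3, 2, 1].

The disjoint cycles are (1, 8, 3, 5, 6, 2, 4)(7), with lengths 7, 1 in non-increasing order.

[7, 1]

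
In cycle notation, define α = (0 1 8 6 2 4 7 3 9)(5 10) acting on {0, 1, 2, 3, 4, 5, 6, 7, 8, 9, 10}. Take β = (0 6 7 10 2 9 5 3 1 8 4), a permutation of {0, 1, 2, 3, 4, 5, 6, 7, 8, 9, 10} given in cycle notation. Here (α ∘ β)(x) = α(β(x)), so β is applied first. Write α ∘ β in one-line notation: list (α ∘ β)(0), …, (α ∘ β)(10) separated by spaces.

2 6 0 8 1 9 3 5 7 10 4

Chase each element through β then α: 0 → 6 → 2; 1 → 8 → 6; 2 → 9 → 0; 3 → 1 → 8; 4 → 0 → 1; 5 → 3 → 9; 6 → 7 → 3; 7 → 10 → 5; 8 → 4 → 7; 9 → 5 → 10; 10 → 2 → 4.
So α ∘ β in one-line form is 2 6 0 8 1 9 3 5 7 10 4.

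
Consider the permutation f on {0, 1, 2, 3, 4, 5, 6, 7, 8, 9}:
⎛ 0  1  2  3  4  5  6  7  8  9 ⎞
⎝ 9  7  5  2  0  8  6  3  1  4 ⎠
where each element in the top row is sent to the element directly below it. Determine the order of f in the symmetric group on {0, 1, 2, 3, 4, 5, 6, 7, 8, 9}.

6

Decomposing into disjoint cycles gives cycle lengths 6, 3, 1.
The order of f is the least common multiple of its cycle lengths: lcm(6, 3) = 6.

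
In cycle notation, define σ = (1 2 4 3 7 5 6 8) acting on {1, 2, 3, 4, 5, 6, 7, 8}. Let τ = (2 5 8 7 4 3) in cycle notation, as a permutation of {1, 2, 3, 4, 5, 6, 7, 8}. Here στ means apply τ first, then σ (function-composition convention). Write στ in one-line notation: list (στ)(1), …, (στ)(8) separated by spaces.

2 6 4 7 1 8 3 5

For each element, apply τ then σ: 1 → 1 → 2; 2 → 5 → 6; 3 → 2 → 4; 4 → 3 → 7; 5 → 8 → 1; 6 → 6 → 8; 7 → 4 → 3; 8 → 7 → 5.
Collecting the images, στ = [2 6 4 7 1 8 3 5].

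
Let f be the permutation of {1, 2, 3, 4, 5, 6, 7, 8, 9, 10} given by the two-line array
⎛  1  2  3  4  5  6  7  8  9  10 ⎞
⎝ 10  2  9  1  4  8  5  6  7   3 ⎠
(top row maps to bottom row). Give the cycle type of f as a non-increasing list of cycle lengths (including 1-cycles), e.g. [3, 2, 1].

The disjoint cycles are (1, 10, 3, 9, 7, 5, 4)(2)(6, 8), with lengths 7, 2, 1 in non-increasing order.

[7, 2, 1]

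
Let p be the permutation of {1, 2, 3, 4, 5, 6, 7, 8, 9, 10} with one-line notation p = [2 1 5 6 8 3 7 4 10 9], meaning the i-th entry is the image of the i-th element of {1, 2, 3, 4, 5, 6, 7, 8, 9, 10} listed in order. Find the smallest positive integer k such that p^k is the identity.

10

Writing p as disjoint cycles, the cycle lengths are 5, 2, 2, 1.
The order is lcm(5, 2, 2) = 10.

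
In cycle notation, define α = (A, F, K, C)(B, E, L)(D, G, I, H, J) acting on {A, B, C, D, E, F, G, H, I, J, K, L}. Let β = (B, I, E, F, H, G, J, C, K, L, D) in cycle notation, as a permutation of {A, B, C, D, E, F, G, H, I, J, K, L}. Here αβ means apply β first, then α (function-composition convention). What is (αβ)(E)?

K

(αβ)(E) = α(β(E)). β(E) = F, then α(F) = K. So (αβ)(E) = K.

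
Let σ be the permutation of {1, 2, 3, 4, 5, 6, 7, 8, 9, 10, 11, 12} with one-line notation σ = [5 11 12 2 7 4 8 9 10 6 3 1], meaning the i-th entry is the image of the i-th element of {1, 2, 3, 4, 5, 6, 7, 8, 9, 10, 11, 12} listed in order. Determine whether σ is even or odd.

odd

In disjoint-cycle form the cycle lengths are 12.
A cycle of length ℓ contributes ℓ−1 transpositions, so σ is a product of 11 transpositions — odd.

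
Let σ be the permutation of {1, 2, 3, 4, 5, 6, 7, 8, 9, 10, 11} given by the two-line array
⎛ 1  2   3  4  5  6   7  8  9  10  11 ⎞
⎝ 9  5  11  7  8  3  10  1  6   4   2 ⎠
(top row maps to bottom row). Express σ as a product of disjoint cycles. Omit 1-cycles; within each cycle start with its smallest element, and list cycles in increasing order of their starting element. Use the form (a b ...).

(1 9 6 3 11 2 5 8)(4 7 10)

From 1: 1 → 9 → 6 → 3 → 11 → 2 → 5 → 8 → 1, closing the cycle (1 9 6 3 11 2 5 8).
Repeating from the next unused element and collecting all non-trivial cycles gives (1 9 6 3 11 2 5 8)(4 7 10).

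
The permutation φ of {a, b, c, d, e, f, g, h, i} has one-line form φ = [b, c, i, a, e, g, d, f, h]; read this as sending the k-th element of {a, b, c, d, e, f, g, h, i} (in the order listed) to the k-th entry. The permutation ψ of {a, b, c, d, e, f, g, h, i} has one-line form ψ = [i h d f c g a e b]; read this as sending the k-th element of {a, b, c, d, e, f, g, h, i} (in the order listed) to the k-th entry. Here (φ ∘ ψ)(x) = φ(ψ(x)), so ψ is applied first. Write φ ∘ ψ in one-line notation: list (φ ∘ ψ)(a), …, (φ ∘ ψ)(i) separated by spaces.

h f a g i d b e c

(φ ∘ ψ)(x) = φ(ψ(x)). Computing each image: φ(ψ(a)) = φ(i) = h, φ(ψ(b)) = φ(h) = f, φ(ψ(c)) = φ(d) = a, φ(ψ(d)) = φ(f) = g, φ(ψ(e)) = φ(c) = i, φ(ψ(f)) = φ(g) = d, φ(ψ(g)) = φ(a) = b, φ(ψ(h)) = φ(e) = e, φ(ψ(i)) = φ(b) = c.
Hence φ ∘ ψ = [h f a g i d b e c].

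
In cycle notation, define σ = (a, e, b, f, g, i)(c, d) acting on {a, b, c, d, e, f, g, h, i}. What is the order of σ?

6

The cycle type of σ is (6, 2, 1).
The order is lcm(6, 2) = 6.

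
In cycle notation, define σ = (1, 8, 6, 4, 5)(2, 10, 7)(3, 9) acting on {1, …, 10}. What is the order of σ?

The disjoint cycles have lengths 5, 3, 2.
Since disjoint cycles commute, ord(σ) = lcm(5, 3, 2) = 30.

30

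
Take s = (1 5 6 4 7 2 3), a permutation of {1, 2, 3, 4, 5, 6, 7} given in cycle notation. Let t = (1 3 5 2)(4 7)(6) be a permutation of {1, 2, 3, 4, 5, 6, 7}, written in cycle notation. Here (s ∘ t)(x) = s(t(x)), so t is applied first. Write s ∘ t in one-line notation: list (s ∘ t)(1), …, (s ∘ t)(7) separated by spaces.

1 5 6 2 3 4 7

Chase each element through t then s: 1 → 3 → 1; 2 → 1 → 5; 3 → 5 → 6; 4 → 7 → 2; 5 → 2 → 3; 6 → 6 → 4; 7 → 4 → 7.
So s ∘ t in one-line form is 1 5 6 2 3 4 7.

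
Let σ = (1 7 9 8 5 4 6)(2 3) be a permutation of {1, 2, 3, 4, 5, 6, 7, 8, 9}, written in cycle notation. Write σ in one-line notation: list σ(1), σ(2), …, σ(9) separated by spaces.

7 3 2 6 4 1 9 5 8

Image by image: 1↦7, 2↦3, 3↦2, 4↦6, 5↦4, 6↦1, 7↦9, 8↦5, 9↦8.
Listing these in domain order gives 7 3 2 6 4 1 9 5 8.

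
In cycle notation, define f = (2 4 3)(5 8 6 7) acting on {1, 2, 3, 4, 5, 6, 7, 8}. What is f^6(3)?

3 lies in the 3-cycle (2 4 3).
On a 3-cycle, f^3 is the identity, so f^6 = f^0 there (6 ≡ 0 mod 3).
So f^6(3) = 3.

3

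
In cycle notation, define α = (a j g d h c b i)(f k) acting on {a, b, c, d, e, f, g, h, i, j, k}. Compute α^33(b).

i

b lies in the 8-cycle (a j g d h c b i).
Since the cycle has length 8, α^33 acts on it the same as α^1 (33 mod 8 = 1).
Stepping 1 place around the cycle: b → i.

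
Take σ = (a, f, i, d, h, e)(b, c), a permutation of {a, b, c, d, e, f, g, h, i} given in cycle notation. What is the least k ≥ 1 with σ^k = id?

6

The cycle type of σ is (6, 2, 1).
The order of σ is the least common multiple of its cycle lengths: lcm(6, 2) = 6.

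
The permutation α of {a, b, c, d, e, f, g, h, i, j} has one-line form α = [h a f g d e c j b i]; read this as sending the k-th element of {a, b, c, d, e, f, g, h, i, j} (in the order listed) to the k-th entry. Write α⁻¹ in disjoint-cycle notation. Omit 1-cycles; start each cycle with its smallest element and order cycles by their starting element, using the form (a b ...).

The cycle decomposition of α is (a h j i b)(c f e d g).
Reversing each cycle (and rotating so the smallest element leads) gives α⁻¹ = (a b i j h)(c g d e f).

(a b i j h)(c g d e f)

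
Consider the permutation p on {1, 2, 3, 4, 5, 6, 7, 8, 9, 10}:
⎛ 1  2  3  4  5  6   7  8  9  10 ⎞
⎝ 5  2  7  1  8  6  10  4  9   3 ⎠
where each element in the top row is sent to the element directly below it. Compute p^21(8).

4

Tracing 8 → 4 → … returns to 8 after 4 steps, so 8 lies in a 4-cycle (1 5 8 4).
Since the cycle has length 4, p^21 acts on it the same as p^1 (21 mod 4 = 1).
Advancing 1 step from 8: 8 → 4.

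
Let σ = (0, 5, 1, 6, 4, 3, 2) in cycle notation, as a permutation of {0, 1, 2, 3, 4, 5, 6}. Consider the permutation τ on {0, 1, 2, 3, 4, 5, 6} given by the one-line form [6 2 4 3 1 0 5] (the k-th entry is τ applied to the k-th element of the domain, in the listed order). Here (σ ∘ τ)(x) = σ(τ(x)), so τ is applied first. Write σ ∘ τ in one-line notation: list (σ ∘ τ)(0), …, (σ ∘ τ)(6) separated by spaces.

4 0 3 2 6 5 1

For each element, apply τ then σ: 0 → 6 → 4; 1 → 2 → 0; 2 → 4 → 3; 3 → 3 → 2; 4 → 1 → 6; 5 → 0 → 5; 6 → 5 → 1.
Collecting the images, σ ∘ τ = [4 0 3 2 6 5 1].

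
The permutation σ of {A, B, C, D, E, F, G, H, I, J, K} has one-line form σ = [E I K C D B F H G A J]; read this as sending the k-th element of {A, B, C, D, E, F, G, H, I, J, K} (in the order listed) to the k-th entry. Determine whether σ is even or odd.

In disjoint-cycle form the cycle lengths are 6, 4, 1.
A cycle of length ℓ contributes ℓ−1 transpositions, so σ is a product of 5 + 3 = 8 transpositions — even.

even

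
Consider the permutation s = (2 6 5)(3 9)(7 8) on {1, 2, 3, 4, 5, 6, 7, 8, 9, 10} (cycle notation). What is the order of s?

6

The disjoint cycles have lengths 3, 2, 2, 1, 1, 1.
Since disjoint cycles commute, ord(s) = lcm(3, 2, 2) = 6.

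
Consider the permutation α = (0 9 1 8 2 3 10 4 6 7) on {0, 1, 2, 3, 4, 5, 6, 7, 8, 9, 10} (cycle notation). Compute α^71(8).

2

8 lies in the 10-cycle (0 9 1 8 2 3 10 4 6 7).
Powers repeat with period 10 on this cycle, and 71 mod 10 = 1, so α^71(8) = α^1(8).
Advancing 1 step from 8: 8 → 2.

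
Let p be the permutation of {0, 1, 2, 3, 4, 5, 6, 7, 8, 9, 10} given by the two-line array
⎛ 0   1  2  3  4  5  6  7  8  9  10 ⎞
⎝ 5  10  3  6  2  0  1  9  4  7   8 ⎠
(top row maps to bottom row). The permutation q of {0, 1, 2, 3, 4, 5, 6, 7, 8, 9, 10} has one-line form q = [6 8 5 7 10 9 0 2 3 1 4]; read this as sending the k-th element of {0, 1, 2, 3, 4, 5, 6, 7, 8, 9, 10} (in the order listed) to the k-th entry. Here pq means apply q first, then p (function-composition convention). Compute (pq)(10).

2

(pq)(10) = p(q(10)). q(10) = 4, then p(4) = 2. So (pq)(10) = 2.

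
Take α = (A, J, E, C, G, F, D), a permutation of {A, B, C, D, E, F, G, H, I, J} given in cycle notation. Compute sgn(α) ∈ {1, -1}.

1

The cycle lengths are 7, 1, 1, 1.
A cycle is odd iff its length is even; α has 0 even-length cycles, so sgn(α) = (−1)^0 and α is even.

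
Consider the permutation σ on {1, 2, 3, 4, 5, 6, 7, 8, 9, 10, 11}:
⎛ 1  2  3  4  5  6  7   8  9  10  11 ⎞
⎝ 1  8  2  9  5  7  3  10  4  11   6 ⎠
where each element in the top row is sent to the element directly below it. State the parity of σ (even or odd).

odd

In disjoint-cycle form the cycle lengths are 7, 2, 1, 1.
A cycle is odd iff its length is even; σ has 1 even-length cycle, so sgn(σ) = (−1)^1 and σ is odd.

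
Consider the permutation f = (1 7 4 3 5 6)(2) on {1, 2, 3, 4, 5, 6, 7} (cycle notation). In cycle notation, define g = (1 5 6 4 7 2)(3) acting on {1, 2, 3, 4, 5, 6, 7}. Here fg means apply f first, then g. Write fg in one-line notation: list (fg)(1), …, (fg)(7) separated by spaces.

For each element, apply f then g: 1 → 7 → 2; 2 → 2 → 1; 3 → 5 → 6; 4 → 3 → 3; 5 → 6 → 4; 6 → 1 → 5; 7 → 4 → 7.
So fg in one-line form is 2 1 6 3 4 5 7.

2 1 6 3 4 5 7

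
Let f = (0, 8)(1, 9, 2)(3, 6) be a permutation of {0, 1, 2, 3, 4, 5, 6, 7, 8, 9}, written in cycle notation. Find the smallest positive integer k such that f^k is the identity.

The disjoint cycles have lengths 3, 2, 2, 1, 1, 1.
Since disjoint cycles commute, ord(f) = lcm(3, 2, 2) = 6.

6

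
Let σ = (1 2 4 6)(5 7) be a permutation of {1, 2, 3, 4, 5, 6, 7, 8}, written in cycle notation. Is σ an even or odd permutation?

The cycle lengths are 4, 2, 1, 1.
A cycle of length ℓ contributes ℓ−1 transpositions, so σ is a product of 3 + 1 = 4 transpositions — even.

even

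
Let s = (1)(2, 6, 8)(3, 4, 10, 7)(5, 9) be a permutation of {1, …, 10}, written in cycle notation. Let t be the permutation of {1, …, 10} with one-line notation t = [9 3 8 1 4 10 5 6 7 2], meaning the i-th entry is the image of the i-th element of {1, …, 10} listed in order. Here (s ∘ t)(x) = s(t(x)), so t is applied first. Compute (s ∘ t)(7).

(s ∘ t)(7) = s(t(7)). t(7) = 5, then s(5) = 9. So (s ∘ t)(7) = 9.

9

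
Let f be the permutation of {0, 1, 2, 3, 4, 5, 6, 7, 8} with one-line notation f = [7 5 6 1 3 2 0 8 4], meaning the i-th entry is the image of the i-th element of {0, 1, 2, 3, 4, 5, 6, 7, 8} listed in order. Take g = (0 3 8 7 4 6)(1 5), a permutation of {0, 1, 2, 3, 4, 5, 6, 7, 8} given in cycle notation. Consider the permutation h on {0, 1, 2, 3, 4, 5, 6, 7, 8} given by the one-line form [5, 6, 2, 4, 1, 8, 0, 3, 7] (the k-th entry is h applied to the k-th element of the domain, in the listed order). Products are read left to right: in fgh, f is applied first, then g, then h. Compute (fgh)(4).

7

Apply the permutations in order: f(4) = 3, then g(3) = 8, then h(8) = 7. So (fgh)(4) = 7.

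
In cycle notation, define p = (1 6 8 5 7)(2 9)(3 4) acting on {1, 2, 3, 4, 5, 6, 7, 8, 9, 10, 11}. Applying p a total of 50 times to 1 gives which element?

1

1 lies in the 5-cycle (1 6 8 5 7).
Powers repeat with period 5 on this cycle, and 50 mod 5 = 0, so p^50(1) = p^0(1).
So p^50(1) = 1.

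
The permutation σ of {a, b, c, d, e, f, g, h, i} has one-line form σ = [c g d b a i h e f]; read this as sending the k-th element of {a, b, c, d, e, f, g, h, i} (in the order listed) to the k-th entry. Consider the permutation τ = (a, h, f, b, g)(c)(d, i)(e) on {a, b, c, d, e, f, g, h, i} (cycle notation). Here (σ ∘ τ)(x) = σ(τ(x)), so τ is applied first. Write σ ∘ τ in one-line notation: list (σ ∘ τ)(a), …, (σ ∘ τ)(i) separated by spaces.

Chase each element through τ then σ: a → h → e; b → g → h; c → c → d; d → i → f; e → e → a; f → b → g; g → a → c; h → f → i; i → d → b.
Collecting the images, σ ∘ τ = [e h d f a g c i b].

e h d f a g c i b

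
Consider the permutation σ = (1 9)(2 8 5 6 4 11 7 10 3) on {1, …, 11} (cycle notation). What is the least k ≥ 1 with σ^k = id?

18

The cycle type of σ is (9, 2).
The order of σ is the least common multiple of its cycle lengths: lcm(9, 2) = 18.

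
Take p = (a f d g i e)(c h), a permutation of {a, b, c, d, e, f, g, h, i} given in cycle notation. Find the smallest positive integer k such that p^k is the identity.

The disjoint cycles have lengths 6, 2, 1.
The order is lcm(6, 2) = 6.

6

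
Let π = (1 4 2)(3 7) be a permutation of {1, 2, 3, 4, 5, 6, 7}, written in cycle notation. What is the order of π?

The cycle type of π is (3, 2, 1, 1).
The order is lcm(3, 2) = 6.

6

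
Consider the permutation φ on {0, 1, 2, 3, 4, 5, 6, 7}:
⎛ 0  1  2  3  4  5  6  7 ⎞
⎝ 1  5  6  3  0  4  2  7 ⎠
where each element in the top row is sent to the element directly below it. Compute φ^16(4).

Tracing 4 → 0 → … returns to 4 after 4 steps, so 4 lies in a 4-cycle (0 1 5 4).
Since the cycle has length 4, φ^16 acts on it the same as φ^0 (16 mod 4 = 0).
So φ^16(4) = 4.

4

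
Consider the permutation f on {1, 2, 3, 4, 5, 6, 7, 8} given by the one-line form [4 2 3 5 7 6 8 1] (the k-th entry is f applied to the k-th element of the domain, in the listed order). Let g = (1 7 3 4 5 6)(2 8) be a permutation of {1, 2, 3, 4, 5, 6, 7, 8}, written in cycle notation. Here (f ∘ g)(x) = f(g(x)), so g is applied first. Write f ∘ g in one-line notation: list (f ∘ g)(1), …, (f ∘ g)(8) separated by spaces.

8 1 5 7 6 4 3 2

(f ∘ g)(x) = f(g(x)). Computing each image: f(g(1)) = f(7) = 8, f(g(2)) = f(8) = 1, f(g(3)) = f(4) = 5, f(g(4)) = f(5) = 7, f(g(5)) = f(6) = 6, f(g(6)) = f(1) = 4, f(g(7)) = f(3) = 3, f(g(8)) = f(2) = 2.
Hence f ∘ g = [8 1 5 7 6 4 3 2].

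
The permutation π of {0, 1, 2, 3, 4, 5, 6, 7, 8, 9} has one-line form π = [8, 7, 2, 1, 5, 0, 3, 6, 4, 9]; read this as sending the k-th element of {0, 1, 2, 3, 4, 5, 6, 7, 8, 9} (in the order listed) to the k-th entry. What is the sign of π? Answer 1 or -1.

1

In disjoint-cycle form the cycle lengths are 4, 4, 1, 1.
A cycle is odd iff its length is even; π has 2 even-length cycles, so sgn(π) = (−1)^2 and π is even.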